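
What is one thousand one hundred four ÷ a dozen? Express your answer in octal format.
Convert one thousand one hundred four (English words) → 1×1000 + 1×100 + 4 = 1104 (decimal)
Convert a dozen (colloquial) → 12 (decimal)
Compute 1104 ÷ 12 = 92
Convert 92 (decimal) → 92 = 1×64 + 3×8 + 4 → 0o134 (octal)
0o134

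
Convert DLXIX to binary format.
Convert DLXIX (Roman numeral) → 500 + 50 + 10 + 9 = 569 (decimal)
Convert 569 (decimal) → 569 = 512 + 32 + 16 + 8 + 1 → 0b1000111001 (binary)
0b1000111001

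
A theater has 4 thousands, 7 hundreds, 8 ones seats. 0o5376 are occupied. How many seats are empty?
Convert 4 thousands, 7 hundreds, 8 ones (place-value notation) → 4×1000 + 7×100 + 8 = 4708 (decimal)
Convert 0o5376 (octal) → 5×512 + 3×64 + 7×8 + 6 = 2814 (decimal)
Compute 4708 - 2814 = 1894
1894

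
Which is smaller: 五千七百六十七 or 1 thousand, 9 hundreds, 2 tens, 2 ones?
Convert 五千七百六十七 (Chinese numeral) → 5×1000 + 7×100 + 6×10 + 7 = 5767 (decimal)
Convert 1 thousand, 9 hundreds, 2 tens, 2 ones (place-value notation) → 1×1000 + 9×100 + 2×10 + 2 = 1922 (decimal)
Compare 5767 vs 1922: smaller = 1922
1922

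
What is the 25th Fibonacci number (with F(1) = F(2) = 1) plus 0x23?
The 25th Fibonacci number (with F(1) = F(2) = 1) = 75025
Convert 0x23 (hexadecimal) → 2×16 + 3 = 35 (decimal)
Compute 75025 + 35 = 75060
75060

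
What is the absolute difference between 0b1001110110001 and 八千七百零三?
Convert 0b1001110110001 (binary) → 4096 + 512 + 256 + 128 + 32 + 16 + 1 = 5041 (decimal)
Convert 八千七百零三 (Chinese numeral) → 8×1000 + 7×100 + 3 = 8703 (decimal)
Compute |5041 - 8703| = 3662
3662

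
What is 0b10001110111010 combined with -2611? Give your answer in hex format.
Convert 0b10001110111010 (binary) → 8192 + 512 + 256 + 128 + 32 + 16 + 8 + 2 = 9146 (decimal)
Compute 9146 + -2611 = 6535
Convert 6535 (decimal) → 6535 = 1×4096 + 9×256 + 8×16 + 7 → 0x1987 (hexadecimal)
0x1987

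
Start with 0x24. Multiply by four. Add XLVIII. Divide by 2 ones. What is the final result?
Convert 0x24 (hexadecimal) → 2×16 + 4 = 36 (decimal)
Start: 36
Convert four (English words) → 4 (decimal)
36 × 4 = 144
Convert XLVIII (Roman numeral) → 40 + 5 + 1 + 1 + 1 = 48 (decimal)
144 + 48 = 192
Convert 2 ones (place-value notation) → 2 (decimal)
192 ÷ 2 = 96
96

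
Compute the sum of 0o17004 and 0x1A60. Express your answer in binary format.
Convert 0o17004 (octal) → 1×4096 + 7×512 + 4 = 7684 (decimal)
Convert 0x1A60 (hexadecimal) → 1×4096 + 10×256 + 6×16 = 6752 (decimal)
Compute 7684 + 6752 = 14436
Convert 14436 (decimal) → 14436 = 8192 + 4096 + 2048 + 64 + 32 + 4 → 0b11100001100100 (binary)
0b11100001100100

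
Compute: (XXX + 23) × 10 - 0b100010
Convert XXX (Roman numeral) → 10 + 10 + 10 = 30 (decimal)
Convert 0b100010 (binary) → 32 + 2 = 34 (decimal)
Expression in decimal: (30 + 23) × 10 - 34
Parentheses first: 30 + 23 = 53
Multiply: 53 × 10 = 530
Subtract: 530 - 34 = 496
496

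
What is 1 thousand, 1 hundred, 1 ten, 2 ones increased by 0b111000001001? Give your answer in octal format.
Convert 1 thousand, 1 hundred, 1 ten, 2 ones (place-value notation) → 1×1000 + 1×100 + 1×10 + 2 = 1112 (decimal)
Convert 0b111000001001 (binary) → 2048 + 1024 + 512 + 8 + 1 = 3593 (decimal)
Compute 1112 + 3593 = 4705
Convert 4705 (decimal) → 4705 = 1×4096 + 1×512 + 1×64 + 4×8 + 1 → 0o11141 (octal)
0o11141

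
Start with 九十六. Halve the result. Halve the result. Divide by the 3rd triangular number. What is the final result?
Convert 九十六 (Chinese numeral) → 9×10 + 6 = 96 (decimal)
Start: 96
96 ÷ 2 = 48
48 ÷ 2 = 24
Convert the 3rd triangular number (triangular index) → 3×4/2 = 6 (decimal)
24 ÷ 6 = 4
4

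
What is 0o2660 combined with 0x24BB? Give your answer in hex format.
Convert 0o2660 (octal) → 2×512 + 6×64 + 6×8 = 1456 (decimal)
Convert 0x24BB (hexadecimal) → 2×4096 + 4×256 + 11×16 + 11 = 9403 (decimal)
Compute 1456 + 9403 = 10859
Convert 10859 (decimal) → 10859 = 2×4096 + 10×256 + 6×16 + 11 → 0x2A6B (hexadecimal)
0x2A6B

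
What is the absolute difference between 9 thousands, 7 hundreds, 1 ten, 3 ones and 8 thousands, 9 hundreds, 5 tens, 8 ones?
Convert 9 thousands, 7 hundreds, 1 ten, 3 ones (place-value notation) → 9×1000 + 7×100 + 1×10 + 3 = 9713 (decimal)
Convert 8 thousands, 9 hundreds, 5 tens, 8 ones (place-value notation) → 8×1000 + 9×100 + 5×10 + 8 = 8958 (decimal)
Compute |9713 - 8958| = 755
755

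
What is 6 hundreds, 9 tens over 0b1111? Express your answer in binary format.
Convert 6 hundreds, 9 tens (place-value notation) → 6×100 + 9×10 = 690 (decimal)
Convert 0b1111 (binary) → 8 + 4 + 2 + 1 = 15 (decimal)
Compute 690 ÷ 15 = 46
Convert 46 (decimal) → 46 = 32 + 8 + 4 + 2 → 0b101110 (binary)
0b101110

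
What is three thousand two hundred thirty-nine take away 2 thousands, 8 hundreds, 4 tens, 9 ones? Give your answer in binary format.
Convert three thousand two hundred thirty-nine (English words) → 3×1000 + 2×100 + 39 = 3239 (decimal)
Convert 2 thousands, 8 hundreds, 4 tens, 9 ones (place-value notation) → 2×1000 + 8×100 + 4×10 + 9 = 2849 (decimal)
Compute 3239 - 2849 = 390
Convert 390 (decimal) → 390 = 256 + 128 + 4 + 2 → 0b110000110 (binary)
0b110000110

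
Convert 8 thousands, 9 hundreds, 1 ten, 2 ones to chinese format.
Convert 8 thousands, 9 hundreds, 1 ten, 2 ones (place-value notation) → 8×1000 + 9×100 + 1×10 + 2 = 8912 (decimal)
Convert 8912 (decimal) → 8912 = 8×1000 + 9×100 + 1×10 + 2 → 八千九百一十二 (Chinese numeral)
八千九百一十二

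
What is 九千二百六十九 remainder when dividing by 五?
Convert 九千二百六十九 (Chinese numeral) → 9×1000 + 2×100 + 6×10 + 9 = 9269 (decimal)
Convert 五 (Chinese numeral) → 5 (decimal)
Compute 9269 mod 5 = 4
4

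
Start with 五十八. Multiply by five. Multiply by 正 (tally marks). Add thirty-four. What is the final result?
Convert 五十八 (Chinese numeral) → 5×10 + 8 = 58 (decimal)
Start: 58
Convert five (English words) → 5 (decimal)
58 × 5 = 290
Convert 正 (tally marks) → 5 (decimal)
290 × 5 = 1450
Convert thirty-four (English words) → 34 (decimal)
1450 + 34 = 1484
1484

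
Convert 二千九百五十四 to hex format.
Convert 二千九百五十四 (Chinese numeral) → 2×1000 + 9×100 + 5×10 + 4 = 2954 (decimal)
Convert 2954 (decimal) → 2954 = 11×256 + 8×16 + 10 → 0xB8A (hexadecimal)
0xB8A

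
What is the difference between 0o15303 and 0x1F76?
Convert 0o15303 (octal) → 1×4096 + 5×512 + 3×64 + 3 = 6851 (decimal)
Convert 0x1F76 (hexadecimal) → 1×4096 + 15×256 + 7×16 + 6 = 8054 (decimal)
Difference: |6851 - 8054| = 1203
1203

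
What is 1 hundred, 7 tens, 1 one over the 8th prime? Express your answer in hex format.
Convert 1 hundred, 7 tens, 1 one (place-value notation) → 1×100 + 7×10 + 1 = 171 (decimal)
Convert the 8th prime (prime index) → 19 (decimal)
Compute 171 ÷ 19 = 9
Convert 9 (decimal) → 0x9 (hexadecimal)
0x9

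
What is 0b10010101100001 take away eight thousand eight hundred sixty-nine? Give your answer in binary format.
Convert 0b10010101100001 (binary) → 8192 + 1024 + 256 + 64 + 32 + 1 = 9569 (decimal)
Convert eight thousand eight hundred sixty-nine (English words) → 8×1000 + 8×100 + 69 = 8869 (decimal)
Compute 9569 - 8869 = 700
Convert 700 (decimal) → 700 = 512 + 128 + 32 + 16 + 8 + 4 → 0b1010111100 (binary)
0b1010111100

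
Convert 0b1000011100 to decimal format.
Convert 0b1000011100 (binary) → 512 + 16 + 8 + 4 = 540 (decimal)
540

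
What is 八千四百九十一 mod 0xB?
Convert 八千四百九十一 (Chinese numeral) → 8×1000 + 4×100 + 9×10 + 1 = 8491 (decimal)
Convert 0xB (hexadecimal) → 11 (decimal)
Compute 8491 mod 11 = 10
10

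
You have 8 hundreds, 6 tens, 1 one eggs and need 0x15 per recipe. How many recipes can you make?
Convert 8 hundreds, 6 tens, 1 one (place-value notation) → 8×100 + 6×10 + 1 = 861 (decimal)
Convert 0x15 (hexadecimal) → 1×16 + 5 = 21 (decimal)
Compute 861 ÷ 21 = 41
41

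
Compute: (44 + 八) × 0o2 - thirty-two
Convert 八 (Chinese numeral) → 8 (decimal)
Convert 0o2 (octal) → 2 (decimal)
Convert thirty-two (English words) → 32 (decimal)
Expression in decimal: (44 + 8) × 2 - 32
Parentheses first: 44 + 8 = 52
Multiply: 52 × 2 = 104
Subtract: 104 - 32 = 72
72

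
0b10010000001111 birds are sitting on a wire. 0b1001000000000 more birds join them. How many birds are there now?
Convert 0b10010000001111 (binary) → 8192 + 1024 + 8 + 4 + 2 + 1 = 9231 (decimal)
Convert 0b1001000000000 (binary) → 4096 + 512 = 4608 (decimal)
Compute 9231 + 4608 = 13839
13839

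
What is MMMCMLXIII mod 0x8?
Convert MMMCMLXIII (Roman numeral) → 1000 + 1000 + 1000 + 900 + 50 + 10 + 1 + 1 + 1 = 3963 (decimal)
Convert 0x8 (hexadecimal) → 8 (decimal)
Compute 3963 mod 8 = 3
3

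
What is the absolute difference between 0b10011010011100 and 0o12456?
Convert 0b10011010011100 (binary) → 8192 + 1024 + 512 + 128 + 16 + 8 + 4 = 9884 (decimal)
Convert 0o12456 (octal) → 1×4096 + 2×512 + 4×64 + 5×8 + 6 = 5422 (decimal)
Compute |9884 - 5422| = 4462
4462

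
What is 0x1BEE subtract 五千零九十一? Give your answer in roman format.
Convert 0x1BEE (hexadecimal) → 1×4096 + 11×256 + 14×16 + 14 = 7150 (decimal)
Convert 五千零九十一 (Chinese numeral) → 5×1000 + 9×10 + 1 = 5091 (decimal)
Compute 7150 - 5091 = 2059
Convert 2059 (decimal) → 2059 = 1000 + 1000 + 50 + 9 → MMLIX (Roman numeral)
MMLIX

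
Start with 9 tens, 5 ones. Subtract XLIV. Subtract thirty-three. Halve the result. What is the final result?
Convert 9 tens, 5 ones (place-value notation) → 9×10 + 5 = 95 (decimal)
Start: 95
Convert XLIV (Roman numeral) → 40 + 4 = 44 (decimal)
95 - 44 = 51
Convert thirty-three (English words) → 33 (decimal)
51 - 33 = 18
18 ÷ 2 = 9
9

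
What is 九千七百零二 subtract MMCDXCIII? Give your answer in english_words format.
Convert 九千七百零二 (Chinese numeral) → 9×1000 + 7×100 + 2 = 9702 (decimal)
Convert MMCDXCIII (Roman numeral) → 1000 + 1000 + 400 + 90 + 1 + 1 + 1 = 2493 (decimal)
Compute 9702 - 2493 = 7209
Convert 7209 (decimal) → 7209 = 7×1000 + 2×100 + 9 → seven thousand two hundred nine (English words)
seven thousand two hundred nine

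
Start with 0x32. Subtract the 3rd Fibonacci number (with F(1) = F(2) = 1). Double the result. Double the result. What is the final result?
Convert 0x32 (hexadecimal) → 3×16 + 2 = 50 (decimal)
Start: 50
Convert the 3rd Fibonacci number (with F(1) = F(2) = 1) (Fibonacci index) → 1, 1, 2 → 2 (decimal)
50 - 2 = 48
48 × 2 = 96
96 × 2 = 192
192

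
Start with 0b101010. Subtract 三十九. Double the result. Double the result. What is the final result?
Convert 0b101010 (binary) → 32 + 8 + 2 = 42 (decimal)
Start: 42
Convert 三十九 (Chinese numeral) → 3×10 + 9 = 39 (decimal)
42 - 39 = 3
3 × 2 = 6
6 × 2 = 12
12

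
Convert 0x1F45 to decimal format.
Convert 0x1F45 (hexadecimal) → 1×4096 + 15×256 + 4×16 + 5 = 8005 (decimal)
8005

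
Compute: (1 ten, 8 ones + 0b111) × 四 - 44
Convert 1 ten, 8 ones (place-value notation) → 1×10 + 8 = 18 (decimal)
Convert 0b111 (binary) → 4 + 2 + 1 = 7 (decimal)
Convert 四 (Chinese numeral) → 4 (decimal)
Expression in decimal: (18 + 7) × 4 - 44
Parentheses first: 18 + 7 = 25
Multiply: 25 × 4 = 100
Subtract: 100 - 44 = 56
56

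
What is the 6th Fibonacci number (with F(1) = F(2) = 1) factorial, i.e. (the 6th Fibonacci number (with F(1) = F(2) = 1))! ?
Convert the 6th Fibonacci number (with F(1) = F(2) = 1) (Fibonacci index) → 1, 1, 2, 3, 5, 8 → 8 (decimal)
Compute 8! = 40320
40320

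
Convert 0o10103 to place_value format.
Convert 0o10103 (octal) → 1×4096 + 1×64 + 3 = 4163 (decimal)
Convert 4163 (decimal) → 4163 = 4×1000 + 1×100 + 6×10 + 3 → 4 thousands, 1 hundred, 6 tens, 3 ones (place-value notation)
4 thousands, 1 hundred, 6 tens, 3 ones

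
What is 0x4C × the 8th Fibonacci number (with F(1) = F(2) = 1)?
Convert 0x4C (hexadecimal) → 4×16 + 12 = 76 (decimal)
Convert the 8th Fibonacci number (with F(1) = F(2) = 1) (Fibonacci index) → 1, 1, 2, 3, 5, 8, 13, 21 → 21 (decimal)
Compute 76 × 21 = 1596
1596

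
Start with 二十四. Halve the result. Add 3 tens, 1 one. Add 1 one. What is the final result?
Convert 二十四 (Chinese numeral) → 2×10 + 4 = 24 (decimal)
Start: 24
24 ÷ 2 = 12
Convert 3 tens, 1 one (place-value notation) → 3×10 + 1 = 31 (decimal)
12 + 31 = 43
Convert 1 one (place-value notation) → 1 (decimal)
43 + 1 = 44
44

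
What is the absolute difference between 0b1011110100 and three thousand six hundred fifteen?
Convert 0b1011110100 (binary) → 512 + 128 + 64 + 32 + 16 + 4 = 756 (decimal)
Convert three thousand six hundred fifteen (English words) → 3×1000 + 6×100 + 15 = 3615 (decimal)
Compute |756 - 3615| = 2859
2859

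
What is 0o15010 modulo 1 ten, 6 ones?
Convert 0o15010 (octal) → 1×4096 + 5×512 + 1×8 = 6664 (decimal)
Convert 1 ten, 6 ones (place-value notation) → 1×10 + 6 = 16 (decimal)
Compute 6664 mod 16 = 8
8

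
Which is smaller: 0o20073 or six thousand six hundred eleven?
Convert 0o20073 (octal) → 2×4096 + 7×8 + 3 = 8251 (decimal)
Convert six thousand six hundred eleven (English words) → 6×1000 + 6×100 + 11 = 6611 (decimal)
Compare 8251 vs 6611: smaller = 6611
6611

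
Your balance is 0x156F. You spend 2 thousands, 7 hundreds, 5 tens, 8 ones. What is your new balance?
Convert 0x156F (hexadecimal) → 1×4096 + 5×256 + 6×16 + 15 = 5487 (decimal)
Convert 2 thousands, 7 hundreds, 5 tens, 8 ones (place-value notation) → 2×1000 + 7×100 + 5×10 + 8 = 2758 (decimal)
Compute 5487 - 2758 = 2729
2729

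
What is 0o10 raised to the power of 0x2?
Convert 0o10 (octal) → 1×8 = 8 (decimal)
Convert 0x2 (hexadecimal) → 2 (decimal)
Compute 8 ^ 2 = 64
64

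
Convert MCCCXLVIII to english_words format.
Convert MCCCXLVIII (Roman numeral) → 1000 + 100 + 100 + 100 + 40 + 5 + 1 + 1 + 1 = 1348 (decimal)
Convert 1348 (decimal) → 1348 = 1×1000 + 3×100 + 48 → one thousand three hundred forty-eight (English words)
one thousand three hundred forty-eight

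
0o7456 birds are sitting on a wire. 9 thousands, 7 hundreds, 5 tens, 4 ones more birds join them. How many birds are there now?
Convert 0o7456 (octal) → 7×512 + 4×64 + 5×8 + 6 = 3886 (decimal)
Convert 9 thousands, 7 hundreds, 5 tens, 4 ones (place-value notation) → 9×1000 + 7×100 + 5×10 + 4 = 9754 (decimal)
Compute 3886 + 9754 = 13640
13640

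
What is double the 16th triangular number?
The 16th triangular number = 16×17/2 = 136
Compute 136 × 2 = 272
272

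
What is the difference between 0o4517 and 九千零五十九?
Convert 0o4517 (octal) → 4×512 + 5×64 + 1×8 + 7 = 2383 (decimal)
Convert 九千零五十九 (Chinese numeral) → 9×1000 + 5×10 + 9 = 9059 (decimal)
Difference: |2383 - 9059| = 6676
6676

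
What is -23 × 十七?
Convert 十七 (Chinese numeral) → 1×10 + 7 = 17 (decimal)
Compute -23 × 17 = -391
-391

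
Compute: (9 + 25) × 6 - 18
Parentheses first: 9 + 25 = 34
Multiply: 34 × 6 = 204
Subtract: 204 - 18 = 186
186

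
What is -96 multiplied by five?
Convert five (English words) → 5 (decimal)
Compute -96 × 5 = -480
-480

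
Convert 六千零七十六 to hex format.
Convert 六千零七十六 (Chinese numeral) → 6×1000 + 7×10 + 6 = 6076 (decimal)
Convert 6076 (decimal) → 6076 = 1×4096 + 7×256 + 11×16 + 12 → 0x17BC (hexadecimal)
0x17BC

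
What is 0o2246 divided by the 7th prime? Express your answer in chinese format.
Convert 0o2246 (octal) → 2×512 + 2×64 + 4×8 + 6 = 1190 (decimal)
Convert the 7th prime (prime index) → 17 (decimal)
Compute 1190 ÷ 17 = 70
Convert 70 (decimal) → 70 = 7×10 → 七十 (Chinese numeral)
七十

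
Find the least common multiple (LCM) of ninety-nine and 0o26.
Convert ninety-nine (English words) → 99 (decimal)
Convert 0o26 (octal) → 2×8 + 6 = 22 (decimal)
Compute lcm(99, 22) = 198
198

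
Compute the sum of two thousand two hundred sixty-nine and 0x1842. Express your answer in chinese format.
Convert two thousand two hundred sixty-nine (English words) → 2×1000 + 2×100 + 69 = 2269 (decimal)
Convert 0x1842 (hexadecimal) → 1×4096 + 8×256 + 4×16 + 2 = 6210 (decimal)
Compute 2269 + 6210 = 8479
Convert 8479 (decimal) → 8479 = 8×1000 + 4×100 + 7×10 + 9 → 八千四百七十九 (Chinese numeral)
八千四百七十九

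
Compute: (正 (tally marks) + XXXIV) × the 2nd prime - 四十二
Convert 正 (tally marks) → 5 (decimal)
Convert XXXIV (Roman numeral) → 10 + 10 + 10 + 4 = 34 (decimal)
Convert the 2nd prime (prime index) → 3 (decimal)
Convert 四十二 (Chinese numeral) → 4×10 + 2 = 42 (decimal)
Expression in decimal: (5 + 34) × 3 - 42
Parentheses first: 5 + 34 = 39
Multiply: 39 × 3 = 117
Subtract: 117 - 42 = 75
75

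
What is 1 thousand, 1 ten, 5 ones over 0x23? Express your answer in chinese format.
Convert 1 thousand, 1 ten, 5 ones (place-value notation) → 1×1000 + 1×10 + 5 = 1015 (decimal)
Convert 0x23 (hexadecimal) → 2×16 + 3 = 35 (decimal)
Compute 1015 ÷ 35 = 29
Convert 29 (decimal) → 29 = 2×10 + 9 → 二十九 (Chinese numeral)
二十九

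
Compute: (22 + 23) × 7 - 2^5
Convert 2^5 (power) → 32 (decimal)
Expression in decimal: (22 + 23) × 7 - 32
Parentheses first: 22 + 23 = 45
Multiply: 45 × 7 = 315
Subtract: 315 - 32 = 283
283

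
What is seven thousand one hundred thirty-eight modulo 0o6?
Convert seven thousand one hundred thirty-eight (English words) → 7×1000 + 1×100 + 38 = 7138 (decimal)
Convert 0o6 (octal) → 6 (decimal)
Compute 7138 mod 6 = 4
4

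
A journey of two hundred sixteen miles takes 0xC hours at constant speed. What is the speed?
Convert two hundred sixteen (English words) → 2×100 + 16 = 216 (decimal)
Convert 0xC (hexadecimal) → 12 (decimal)
Compute 216 ÷ 12 = 18
18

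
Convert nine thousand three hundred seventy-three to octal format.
Convert nine thousand three hundred seventy-three (English words) → 9×1000 + 3×100 + 73 = 9373 (decimal)
Convert 9373 (decimal) → 9373 = 2×4096 + 2×512 + 2×64 + 3×8 + 5 → 0o22235 (octal)
0o22235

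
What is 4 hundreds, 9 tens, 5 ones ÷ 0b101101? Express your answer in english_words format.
Convert 4 hundreds, 9 tens, 5 ones (place-value notation) → 4×100 + 9×10 + 5 = 495 (decimal)
Convert 0b101101 (binary) → 32 + 8 + 4 + 1 = 45 (decimal)
Compute 495 ÷ 45 = 11
Convert 11 (decimal) → eleven (English words)
eleven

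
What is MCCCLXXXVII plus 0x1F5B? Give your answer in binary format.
Convert MCCCLXXXVII (Roman numeral) → 1000 + 100 + 100 + 100 + 50 + 10 + 10 + 10 + 5 + 1 + 1 = 1387 (decimal)
Convert 0x1F5B (hexadecimal) → 1×4096 + 15×256 + 5×16 + 11 = 8027 (decimal)
Compute 1387 + 8027 = 9414
Convert 9414 (decimal) → 9414 = 8192 + 1024 + 128 + 64 + 4 + 2 → 0b10010011000110 (binary)
0b10010011000110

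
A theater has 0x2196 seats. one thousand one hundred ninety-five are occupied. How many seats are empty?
Convert 0x2196 (hexadecimal) → 2×4096 + 1×256 + 9×16 + 6 = 8598 (decimal)
Convert one thousand one hundred ninety-five (English words) → 1×1000 + 1×100 + 95 = 1195 (decimal)
Compute 8598 - 1195 = 7403
7403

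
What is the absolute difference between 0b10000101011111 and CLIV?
Convert 0b10000101011111 (binary) → 8192 + 256 + 64 + 16 + 8 + 4 + 2 + 1 = 8543 (decimal)
Convert CLIV (Roman numeral) → 100 + 50 + 4 = 154 (decimal)
Compute |8543 - 154| = 8389
8389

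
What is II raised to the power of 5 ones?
Convert II (Roman numeral) → 1 + 1 = 2 (decimal)
Convert 5 ones (place-value notation) → 5 (decimal)
Compute 2 ^ 5 = 32
32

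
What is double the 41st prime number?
The 41st prime number = 179
Compute 179 × 2 = 358
358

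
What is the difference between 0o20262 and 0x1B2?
Convert 0o20262 (octal) → 2×4096 + 2×64 + 6×8 + 2 = 8370 (decimal)
Convert 0x1B2 (hexadecimal) → 1×256 + 11×16 + 2 = 434 (decimal)
Difference: |8370 - 434| = 7936
7936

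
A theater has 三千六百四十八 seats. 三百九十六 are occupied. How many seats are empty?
Convert 三千六百四十八 (Chinese numeral) → 3×1000 + 6×100 + 4×10 + 8 = 3648 (decimal)
Convert 三百九十六 (Chinese numeral) → 3×100 + 9×10 + 6 = 396 (decimal)
Compute 3648 - 396 = 3252
3252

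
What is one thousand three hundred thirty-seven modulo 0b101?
Convert one thousand three hundred thirty-seven (English words) → 1×1000 + 3×100 + 37 = 1337 (decimal)
Convert 0b101 (binary) → 4 + 1 = 5 (decimal)
Compute 1337 mod 5 = 2
2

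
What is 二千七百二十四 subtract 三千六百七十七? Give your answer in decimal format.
Convert 二千七百二十四 (Chinese numeral) → 2×1000 + 7×100 + 2×10 + 4 = 2724 (decimal)
Convert 三千六百七十七 (Chinese numeral) → 3×1000 + 6×100 + 7×10 + 7 = 3677 (decimal)
Compute 2724 - 3677 = -953
-953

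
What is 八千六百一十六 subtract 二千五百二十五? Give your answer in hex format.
Convert 八千六百一十六 (Chinese numeral) → 8×1000 + 6×100 + 1×10 + 6 = 8616 (decimal)
Convert 二千五百二十五 (Chinese numeral) → 2×1000 + 5×100 + 2×10 + 5 = 2525 (decimal)
Compute 8616 - 2525 = 6091
Convert 6091 (decimal) → 6091 = 1×4096 + 7×256 + 12×16 + 11 → 0x17CB (hexadecimal)
0x17CB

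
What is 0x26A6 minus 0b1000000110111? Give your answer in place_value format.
Convert 0x26A6 (hexadecimal) → 2×4096 + 6×256 + 10×16 + 6 = 9894 (decimal)
Convert 0b1000000110111 (binary) → 4096 + 32 + 16 + 4 + 2 + 1 = 4151 (decimal)
Compute 9894 - 4151 = 5743
Convert 5743 (decimal) → 5743 = 5×1000 + 7×100 + 4×10 + 3 → 5 thousands, 7 hundreds, 4 tens, 3 ones (place-value notation)
5 thousands, 7 hundreds, 4 tens, 3 ones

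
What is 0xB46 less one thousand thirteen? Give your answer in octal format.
Convert 0xB46 (hexadecimal) → 11×256 + 4×16 + 6 = 2886 (decimal)
Convert one thousand thirteen (English words) → 1×1000 + 13 = 1013 (decimal)
Compute 2886 - 1013 = 1873
Convert 1873 (decimal) → 1873 = 3×512 + 5×64 + 2×8 + 1 → 0o3521 (octal)
0o3521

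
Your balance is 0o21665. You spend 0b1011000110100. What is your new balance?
Convert 0o21665 (octal) → 2×4096 + 1×512 + 6×64 + 6×8 + 5 = 9141 (decimal)
Convert 0b1011000110100 (binary) → 4096 + 1024 + 512 + 32 + 16 + 4 = 5684 (decimal)
Compute 9141 - 5684 = 3457
3457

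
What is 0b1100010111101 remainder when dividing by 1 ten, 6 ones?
Convert 0b1100010111101 (binary) → 4096 + 2048 + 128 + 32 + 16 + 8 + 4 + 1 = 6333 (decimal)
Convert 1 ten, 6 ones (place-value notation) → 1×10 + 6 = 16 (decimal)
Compute 6333 mod 16 = 13
13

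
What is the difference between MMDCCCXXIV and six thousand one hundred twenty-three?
Convert MMDCCCXXIV (Roman numeral) → 1000 + 1000 + 500 + 100 + 100 + 100 + 10 + 10 + 4 = 2824 (decimal)
Convert six thousand one hundred twenty-three (English words) → 6×1000 + 1×100 + 23 = 6123 (decimal)
Difference: |2824 - 6123| = 3299
3299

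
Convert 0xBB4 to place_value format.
Convert 0xBB4 (hexadecimal) → 11×256 + 11×16 + 4 = 2996 (decimal)
Convert 2996 (decimal) → 2996 = 2×1000 + 9×100 + 9×10 + 6 → 2 thousands, 9 hundreds, 9 tens, 6 ones (place-value notation)
2 thousands, 9 hundreds, 9 tens, 6 ones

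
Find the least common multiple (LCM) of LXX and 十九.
Convert LXX (Roman numeral) → 50 + 10 + 10 = 70 (decimal)
Convert 十九 (Chinese numeral) → 1×10 + 9 = 19 (decimal)
Compute lcm(70, 19) = 1330
1330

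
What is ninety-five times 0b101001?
Convert ninety-five (English words) → 95 (decimal)
Convert 0b101001 (binary) → 32 + 8 + 1 = 41 (decimal)
Compute 95 × 41 = 3895
3895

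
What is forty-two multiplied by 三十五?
Convert forty-two (English words) → 42 (decimal)
Convert 三十五 (Chinese numeral) → 3×10 + 5 = 35 (decimal)
Compute 42 × 35 = 1470
1470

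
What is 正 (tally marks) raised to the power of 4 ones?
Convert 正 (tally marks) → 5 (decimal)
Convert 4 ones (place-value notation) → 4 (decimal)
Compute 5 ^ 4 = 625
625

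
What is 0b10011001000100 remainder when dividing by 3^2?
Convert 0b10011001000100 (binary) → 8192 + 1024 + 512 + 64 + 4 = 9796 (decimal)
Convert 3^2 (power) → 9 (decimal)
Compute 9796 mod 9 = 4
4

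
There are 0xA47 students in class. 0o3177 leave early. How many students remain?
Convert 0xA47 (hexadecimal) → 10×256 + 4×16 + 7 = 2631 (decimal)
Convert 0o3177 (octal) → 3×512 + 1×64 + 7×8 + 7 = 1663 (decimal)
Compute 2631 - 1663 = 968
968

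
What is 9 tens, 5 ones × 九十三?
Convert 9 tens, 5 ones (place-value notation) → 9×10 + 5 = 95 (decimal)
Convert 九十三 (Chinese numeral) → 9×10 + 3 = 93 (decimal)
Compute 95 × 93 = 8835
8835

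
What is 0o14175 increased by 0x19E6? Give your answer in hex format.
Convert 0o14175 (octal) → 1×4096 + 4×512 + 1×64 + 7×8 + 5 = 6269 (decimal)
Convert 0x19E6 (hexadecimal) → 1×4096 + 9×256 + 14×16 + 6 = 6630 (decimal)
Compute 6269 + 6630 = 12899
Convert 12899 (decimal) → 12899 = 3×4096 + 2×256 + 6×16 + 3 → 0x3263 (hexadecimal)
0x3263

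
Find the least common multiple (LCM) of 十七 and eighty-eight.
Convert 十七 (Chinese numeral) → 1×10 + 7 = 17 (decimal)
Convert eighty-eight (English words) → 88 (decimal)
Compute lcm(17, 88) = 1496
1496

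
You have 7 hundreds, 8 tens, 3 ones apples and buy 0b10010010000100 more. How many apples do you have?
Convert 7 hundreds, 8 tens, 3 ones (place-value notation) → 7×100 + 8×10 + 3 = 783 (decimal)
Convert 0b10010010000100 (binary) → 8192 + 1024 + 128 + 4 = 9348 (decimal)
Compute 783 + 9348 = 10131
10131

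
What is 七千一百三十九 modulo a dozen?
Convert 七千一百三十九 (Chinese numeral) → 7×1000 + 1×100 + 3×10 + 9 = 7139 (decimal)
Convert a dozen (colloquial) → 12 (decimal)
Compute 7139 mod 12 = 11
11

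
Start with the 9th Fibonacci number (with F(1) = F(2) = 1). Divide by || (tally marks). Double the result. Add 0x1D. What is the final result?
Convert the 9th Fibonacci number (with F(1) = F(2) = 1) (Fibonacci index) → 1, 1, 2, 3, 5, 8, 13, 21, 34 → 34 (decimal)
Start: 34
Convert || (tally marks) → 2 (decimal)
34 ÷ 2 = 17
17 × 2 = 34
Convert 0x1D (hexadecimal) → 1×16 + 13 = 29 (decimal)
34 + 29 = 63
63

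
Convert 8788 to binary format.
Convert 8788 (decimal) → 8788 = 8192 + 512 + 64 + 16 + 4 → 0b10001001010100 (binary)
0b10001001010100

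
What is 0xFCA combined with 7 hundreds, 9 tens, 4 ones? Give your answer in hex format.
Convert 0xFCA (hexadecimal) → 15×256 + 12×16 + 10 = 4042 (decimal)
Convert 7 hundreds, 9 tens, 4 ones (place-value notation) → 7×100 + 9×10 + 4 = 794 (decimal)
Compute 4042 + 794 = 4836
Convert 4836 (decimal) → 4836 = 1×4096 + 2×256 + 14×16 + 4 → 0x12E4 (hexadecimal)
0x12E4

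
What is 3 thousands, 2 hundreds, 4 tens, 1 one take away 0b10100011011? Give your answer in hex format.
Convert 3 thousands, 2 hundreds, 4 tens, 1 one (place-value notation) → 3×1000 + 2×100 + 4×10 + 1 = 3241 (decimal)
Convert 0b10100011011 (binary) → 1024 + 256 + 16 + 8 + 2 + 1 = 1307 (decimal)
Compute 3241 - 1307 = 1934
Convert 1934 (decimal) → 1934 = 7×256 + 8×16 + 14 → 0x78E (hexadecimal)
0x78E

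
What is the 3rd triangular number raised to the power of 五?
Convert the 3rd triangular number (triangular index) → 3×4/2 = 6 (decimal)
Convert 五 (Chinese numeral) → 5 (decimal)
Compute 6 ^ 5 = 7776
7776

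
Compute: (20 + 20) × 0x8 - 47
Convert 0x8 (hexadecimal) → 8 (decimal)
Expression in decimal: (20 + 20) × 8 - 47
Parentheses first: 20 + 20 = 40
Multiply: 40 × 8 = 320
Subtract: 320 - 47 = 273
273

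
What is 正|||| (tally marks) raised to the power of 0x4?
Convert 正|||| (tally marks) → 5 + 4 = 9 (decimal)
Convert 0x4 (hexadecimal) → 4 (decimal)
Compute 9 ^ 4 = 6561
6561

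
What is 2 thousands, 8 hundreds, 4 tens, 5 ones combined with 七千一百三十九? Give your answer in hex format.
Convert 2 thousands, 8 hundreds, 4 tens, 5 ones (place-value notation) → 2×1000 + 8×100 + 4×10 + 5 = 2845 (decimal)
Convert 七千一百三十九 (Chinese numeral) → 7×1000 + 1×100 + 3×10 + 9 = 7139 (decimal)
Compute 2845 + 7139 = 9984
Convert 9984 (decimal) → 9984 = 2×4096 + 7×256 → 0x2700 (hexadecimal)
0x2700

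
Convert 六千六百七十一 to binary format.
Convert 六千六百七十一 (Chinese numeral) → 6×1000 + 6×100 + 7×10 + 1 = 6671 (decimal)
Convert 6671 (decimal) → 6671 = 4096 + 2048 + 512 + 8 + 4 + 2 + 1 → 0b1101000001111 (binary)
0b1101000001111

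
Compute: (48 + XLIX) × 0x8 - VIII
Convert XLIX (Roman numeral) → 40 + 9 = 49 (decimal)
Convert 0x8 (hexadecimal) → 8 (decimal)
Convert VIII (Roman numeral) → 5 + 1 + 1 + 1 = 8 (decimal)
Expression in decimal: (48 + 49) × 8 - 8
Parentheses first: 48 + 49 = 97
Multiply: 97 × 8 = 776
Subtract: 776 - 8 = 768
768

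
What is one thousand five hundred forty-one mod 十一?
Convert one thousand five hundred forty-one (English words) → 1×1000 + 5×100 + 41 = 1541 (decimal)
Convert 十一 (Chinese numeral) → 1×10 + 1 = 11 (decimal)
Compute 1541 mod 11 = 1
1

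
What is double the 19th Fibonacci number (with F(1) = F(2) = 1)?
The 19th Fibonacci number (with F(1) = F(2) = 1) = 4181
Compute 4181 × 2 = 8362
8362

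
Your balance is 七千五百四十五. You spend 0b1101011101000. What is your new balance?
Convert 七千五百四十五 (Chinese numeral) → 7×1000 + 5×100 + 4×10 + 5 = 7545 (decimal)
Convert 0b1101011101000 (binary) → 4096 + 2048 + 512 + 128 + 64 + 32 + 8 = 6888 (decimal)
Compute 7545 - 6888 = 657
657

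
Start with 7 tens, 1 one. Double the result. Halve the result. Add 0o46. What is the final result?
Convert 7 tens, 1 one (place-value notation) → 7×10 + 1 = 71 (decimal)
Start: 71
71 × 2 = 142
142 ÷ 2 = 71
Convert 0o46 (octal) → 4×8 + 6 = 38 (decimal)
71 + 38 = 109
109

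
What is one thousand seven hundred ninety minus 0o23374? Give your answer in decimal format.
Convert one thousand seven hundred ninety (English words) → 1×1000 + 7×100 + 90 = 1790 (decimal)
Convert 0o23374 (octal) → 2×4096 + 3×512 + 3×64 + 7×8 + 4 = 9980 (decimal)
Compute 1790 - 9980 = -8190
-8190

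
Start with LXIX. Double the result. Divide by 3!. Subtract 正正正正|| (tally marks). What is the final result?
Convert LXIX (Roman numeral) → 50 + 10 + 9 = 69 (decimal)
Start: 69
69 × 2 = 138
Convert 3! (factorial) → 6 (decimal)
138 ÷ 6 = 23
Convert 正正正正|| (tally marks) → 5 + 5 + 5 + 5 + 2 = 22 (decimal)
23 - 22 = 1
1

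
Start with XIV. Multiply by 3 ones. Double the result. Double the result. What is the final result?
Convert XIV (Roman numeral) → 10 + 4 = 14 (decimal)
Start: 14
Convert 3 ones (place-value notation) → 3 (decimal)
14 × 3 = 42
42 × 2 = 84
84 × 2 = 168
168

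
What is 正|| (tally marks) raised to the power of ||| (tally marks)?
Convert 正|| (tally marks) → 5 + 2 = 7 (decimal)
Convert ||| (tally marks) → 3 (decimal)
Compute 7 ^ 3 = 343
343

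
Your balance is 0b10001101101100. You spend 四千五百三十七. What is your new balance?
Convert 0b10001101101100 (binary) → 8192 + 512 + 256 + 64 + 32 + 8 + 4 = 9068 (decimal)
Convert 四千五百三十七 (Chinese numeral) → 4×1000 + 5×100 + 3×10 + 7 = 4537 (decimal)
Compute 9068 - 4537 = 4531
4531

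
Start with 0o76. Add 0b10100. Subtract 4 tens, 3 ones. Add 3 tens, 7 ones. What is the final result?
Convert 0o76 (octal) → 7×8 + 6 = 62 (decimal)
Start: 62
Convert 0b10100 (binary) → 16 + 4 = 20 (decimal)
62 + 20 = 82
Convert 4 tens, 3 ones (place-value notation) → 4×10 + 3 = 43 (decimal)
82 - 43 = 39
Convert 3 tens, 7 ones (place-value notation) → 3×10 + 7 = 37 (decimal)
39 + 37 = 76
76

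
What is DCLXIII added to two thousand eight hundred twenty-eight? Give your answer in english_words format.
Convert DCLXIII (Roman numeral) → 500 + 100 + 50 + 10 + 1 + 1 + 1 = 663 (decimal)
Convert two thousand eight hundred twenty-eight (English words) → 2×1000 + 8×100 + 28 = 2828 (decimal)
Compute 663 + 2828 = 3491
Convert 3491 (decimal) → 3491 = 3×1000 + 4×100 + 91 → three thousand four hundred ninety-one (English words)
three thousand four hundred ninety-one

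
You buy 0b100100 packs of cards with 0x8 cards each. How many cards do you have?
Convert 0x8 (hexadecimal) → 8 (decimal)
Convert 0b100100 (binary) → 32 + 4 = 36 (decimal)
Compute 8 × 36 = 288
288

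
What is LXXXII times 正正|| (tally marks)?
Convert LXXXII (Roman numeral) → 50 + 10 + 10 + 10 + 1 + 1 = 82 (decimal)
Convert 正正|| (tally marks) → 5 + 5 + 2 = 12 (decimal)
Compute 82 × 12 = 984
984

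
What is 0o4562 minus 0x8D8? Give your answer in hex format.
Convert 0o4562 (octal) → 4×512 + 5×64 + 6×8 + 2 = 2418 (decimal)
Convert 0x8D8 (hexadecimal) → 8×256 + 13×16 + 8 = 2264 (decimal)
Compute 2418 - 2264 = 154
Convert 154 (decimal) → 154 = 9×16 + 10 → 0x9A (hexadecimal)
0x9A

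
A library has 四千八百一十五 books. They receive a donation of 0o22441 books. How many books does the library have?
Convert 四千八百一十五 (Chinese numeral) → 4×1000 + 8×100 + 1×10 + 5 = 4815 (decimal)
Convert 0o22441 (octal) → 2×4096 + 2×512 + 4×64 + 4×8 + 1 = 9505 (decimal)
Compute 4815 + 9505 = 14320
14320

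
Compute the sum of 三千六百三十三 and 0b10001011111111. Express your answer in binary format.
Convert 三千六百三十三 (Chinese numeral) → 3×1000 + 6×100 + 3×10 + 3 = 3633 (decimal)
Convert 0b10001011111111 (binary) → 8192 + 512 + 128 + 64 + 32 + 16 + 8 + 4 + 2 + 1 = 8959 (decimal)
Compute 3633 + 8959 = 12592
Convert 12592 (decimal) → 12592 = 8192 + 4096 + 256 + 32 + 16 → 0b11000100110000 (binary)
0b11000100110000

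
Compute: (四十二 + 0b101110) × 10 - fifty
Convert 四十二 (Chinese numeral) → 4×10 + 2 = 42 (decimal)
Convert 0b101110 (binary) → 32 + 8 + 4 + 2 = 46 (decimal)
Convert fifty (English words) → 50 (decimal)
Expression in decimal: (42 + 46) × 10 - 50
Parentheses first: 42 + 46 = 88
Multiply: 88 × 10 = 880
Subtract: 880 - 50 = 830
830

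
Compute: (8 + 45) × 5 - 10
Parentheses first: 8 + 45 = 53
Multiply: 53 × 5 = 265
Subtract: 265 - 10 = 255
255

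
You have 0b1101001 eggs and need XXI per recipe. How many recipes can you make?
Convert 0b1101001 (binary) → 64 + 32 + 8 + 1 = 105 (decimal)
Convert XXI (Roman numeral) → 10 + 10 + 1 = 21 (decimal)
Compute 105 ÷ 21 = 5
5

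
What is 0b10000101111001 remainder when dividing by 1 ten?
Convert 0b10000101111001 (binary) → 8192 + 256 + 64 + 32 + 16 + 8 + 1 = 8569 (decimal)
Convert 1 ten (place-value notation) → 1×10 = 10 (decimal)
Compute 8569 mod 10 = 9
9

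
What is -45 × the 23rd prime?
Convert the 23rd prime (prime index) → 83 (decimal)
Compute -45 × 83 = -3735
-3735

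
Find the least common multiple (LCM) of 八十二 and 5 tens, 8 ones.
Convert 八十二 (Chinese numeral) → 8×10 + 2 = 82 (decimal)
Convert 5 tens, 8 ones (place-value notation) → 5×10 + 8 = 58 (decimal)
Compute lcm(82, 58) = 2378
2378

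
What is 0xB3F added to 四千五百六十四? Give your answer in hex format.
Convert 0xB3F (hexadecimal) → 11×256 + 3×16 + 15 = 2879 (decimal)
Convert 四千五百六十四 (Chinese numeral) → 4×1000 + 5×100 + 6×10 + 4 = 4564 (decimal)
Compute 2879 + 4564 = 7443
Convert 7443 (decimal) → 7443 = 1×4096 + 13×256 + 1×16 + 3 → 0x1D13 (hexadecimal)
0x1D13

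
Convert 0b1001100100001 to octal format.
Convert 0b1001100100001 (binary) → 4096 + 512 + 256 + 32 + 1 = 4897 (decimal)
Convert 4897 (decimal) → 4897 = 1×4096 + 1×512 + 4×64 + 4×8 + 1 → 0o11441 (octal)
0o11441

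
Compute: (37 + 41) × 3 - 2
Parentheses first: 37 + 41 = 78
Multiply: 78 × 3 = 234
Subtract: 234 - 2 = 232
232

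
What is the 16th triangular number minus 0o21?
The 16th triangular number = 16×17/2 = 136
Convert 0o21 (octal) → 2×8 + 1 = 17 (decimal)
Compute 136 - 17 = 119
119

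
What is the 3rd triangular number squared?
The 3rd triangular number = 3×4/2 = 6
Compute 6² = 6 × 6 = 36
36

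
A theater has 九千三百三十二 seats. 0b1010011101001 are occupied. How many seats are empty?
Convert 九千三百三十二 (Chinese numeral) → 9×1000 + 3×100 + 3×10 + 2 = 9332 (decimal)
Convert 0b1010011101001 (binary) → 4096 + 1024 + 128 + 64 + 32 + 8 + 1 = 5353 (decimal)
Compute 9332 - 5353 = 3979
3979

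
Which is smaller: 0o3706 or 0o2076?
Convert 0o3706 (octal) → 3×512 + 7×64 + 6 = 1990 (decimal)
Convert 0o2076 (octal) → 2×512 + 7×8 + 6 = 1086 (decimal)
Compare 1990 vs 1086: smaller = 1086
1086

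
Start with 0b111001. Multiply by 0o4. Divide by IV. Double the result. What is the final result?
Convert 0b111001 (binary) → 32 + 16 + 8 + 1 = 57 (decimal)
Start: 57
Convert 0o4 (octal) → 4 (decimal)
57 × 4 = 228
Convert IV (Roman numeral) → 4 (decimal)
228 ÷ 4 = 57
57 × 2 = 114
114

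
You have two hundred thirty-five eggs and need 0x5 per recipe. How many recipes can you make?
Convert two hundred thirty-five (English words) → 2×100 + 35 = 235 (decimal)
Convert 0x5 (hexadecimal) → 5 (decimal)
Compute 235 ÷ 5 = 47
47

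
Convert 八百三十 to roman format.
Convert 八百三十 (Chinese numeral) → 8×100 + 3×10 = 830 (decimal)
Convert 830 (decimal) → 830 = 500 + 100 + 100 + 100 + 10 + 10 + 10 → DCCCXXX (Roman numeral)
DCCCXXX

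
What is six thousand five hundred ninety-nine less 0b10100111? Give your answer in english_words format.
Convert six thousand five hundred ninety-nine (English words) → 6×1000 + 5×100 + 99 = 6599 (decimal)
Convert 0b10100111 (binary) → 128 + 32 + 4 + 2 + 1 = 167 (decimal)
Compute 6599 - 167 = 6432
Convert 6432 (decimal) → 6432 = 6×1000 + 4×100 + 32 → six thousand four hundred thirty-two (English words)
six thousand four hundred thirty-two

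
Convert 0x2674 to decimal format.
Convert 0x2674 (hexadecimal) → 2×4096 + 6×256 + 7×16 + 4 = 9844 (decimal)
9844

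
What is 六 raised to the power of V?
Convert 六 (Chinese numeral) → 6 (decimal)
Convert V (Roman numeral) → 5 (decimal)
Compute 6 ^ 5 = 7776
7776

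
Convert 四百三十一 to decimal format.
Convert 四百三十一 (Chinese numeral) → 4×100 + 3×10 + 1 = 431 (decimal)
431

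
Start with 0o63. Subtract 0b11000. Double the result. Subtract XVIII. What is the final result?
Convert 0o63 (octal) → 6×8 + 3 = 51 (decimal)
Start: 51
Convert 0b11000 (binary) → 16 + 8 = 24 (decimal)
51 - 24 = 27
27 × 2 = 54
Convert XVIII (Roman numeral) → 10 + 5 + 1 + 1 + 1 = 18 (decimal)
54 - 18 = 36
36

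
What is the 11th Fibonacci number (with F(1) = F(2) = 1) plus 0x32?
The 11th Fibonacci number (with F(1) = F(2) = 1): 1, 1, 2, 3, 5, 8, 13, 21, 34, 55, 89 → 89
Convert 0x32 (hexadecimal) → 3×16 + 2 = 50 (decimal)
Compute 89 + 50 = 139
139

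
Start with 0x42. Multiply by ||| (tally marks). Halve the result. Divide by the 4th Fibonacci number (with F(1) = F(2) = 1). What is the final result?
Convert 0x42 (hexadecimal) → 4×16 + 2 = 66 (decimal)
Start: 66
Convert ||| (tally marks) → 3 (decimal)
66 × 3 = 198
198 ÷ 2 = 99
Convert the 4th Fibonacci number (with F(1) = F(2) = 1) (Fibonacci index) → 1, 1, 2, 3 → 3 (decimal)
99 ÷ 3 = 33
33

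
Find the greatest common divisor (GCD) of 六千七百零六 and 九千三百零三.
Convert 六千七百零六 (Chinese numeral) → 6×1000 + 7×100 + 6 = 6706 (decimal)
Convert 九千三百零三 (Chinese numeral) → 9×1000 + 3×100 + 3 = 9303 (decimal)
Compute gcd(6706, 9303) = 7
7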